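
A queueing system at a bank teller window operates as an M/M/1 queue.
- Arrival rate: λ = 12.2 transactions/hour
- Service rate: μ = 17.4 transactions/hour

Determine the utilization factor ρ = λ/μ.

Server utilization: ρ = λ/μ
ρ = 12.2/17.4 = 0.7011
The server is busy 70.11% of the time.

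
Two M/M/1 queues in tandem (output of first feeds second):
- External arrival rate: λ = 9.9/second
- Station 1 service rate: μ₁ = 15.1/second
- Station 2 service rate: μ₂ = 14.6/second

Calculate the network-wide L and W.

By Jackson's theorem, each station behaves as independent M/M/1.
Station 1: ρ₁ = 9.9/15.1 = 0.6556, L₁ = ρ₁/(1-ρ₁) = λ/(μ₁-λ) = 9.9/5.20 = 1.9038
Station 2: ρ₂ = 9.9/14.6 = 0.6781, L₂ = ρ₂/(1-ρ₂) = λ/(μ₂-λ) = 9.9/4.70 = 2.1064
Total: L = L₁ + L₂ = 1.9038 + 2.1064 = 4.0102
W = L/λ = 4.0102/9.9 = 0.4051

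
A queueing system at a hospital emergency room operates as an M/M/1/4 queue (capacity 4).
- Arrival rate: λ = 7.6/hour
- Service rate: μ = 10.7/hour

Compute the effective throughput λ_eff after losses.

ρ = λ/μ = 7.6/10.7 = 0.7102804
P₀ = (1-ρ)/(1-ρ^(K+1)) = (1-0.7102804)/(1-0.7102804^5) = 0.28972/0.81922 = 0.3537
P_K = P₀×ρ^K = 0.35365 × 0.7102804^4 = 0.35365 × 0.25452 = 0.09001
λ_eff = λ(1-P_K) = 7.6 × (1 - 0.09001) = 7.6 × 0.90999 = 6.9159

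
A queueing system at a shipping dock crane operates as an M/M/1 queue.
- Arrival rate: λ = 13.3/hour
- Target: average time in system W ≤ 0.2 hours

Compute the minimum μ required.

For M/M/1: W = 1/(μ-λ)
Need W ≤ 0.2, so 1/(μ-λ) ≤ 0.2
μ - λ ≥ 1/0.2 = 5.0000
μ ≥ 13.3 + 5.0000 = 18.3000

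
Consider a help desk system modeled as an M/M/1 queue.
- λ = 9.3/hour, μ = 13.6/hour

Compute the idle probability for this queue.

ρ = λ/μ = 9.3/13.6 = 0.6838
P(0) = 1 - ρ = 1 - 0.6838 = 0.3162
The server is idle 31.62% of the time.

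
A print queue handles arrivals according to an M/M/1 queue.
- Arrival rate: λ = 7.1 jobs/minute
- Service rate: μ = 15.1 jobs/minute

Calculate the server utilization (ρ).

Server utilization: ρ = λ/μ
ρ = 7.1/15.1 = 0.4702
The server is busy 47.02% of the time.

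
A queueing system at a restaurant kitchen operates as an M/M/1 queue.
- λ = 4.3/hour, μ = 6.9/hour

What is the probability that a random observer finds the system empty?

ρ = λ/μ = 4.3/6.9 = 0.6232
P(0) = 1 - ρ = 1 - 0.6232 = 0.3768
The server is idle 37.68% of the time.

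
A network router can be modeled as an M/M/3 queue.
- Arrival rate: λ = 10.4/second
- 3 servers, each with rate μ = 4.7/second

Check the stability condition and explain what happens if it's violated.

Stability requires ρ = λ/(cμ) < 1
ρ = 10.4/(3 × 4.7) = 10.4/14.10 = 0.7376
Since 0.7376 < 1, the system is STABLE.
The servers are busy 73.76% of the time.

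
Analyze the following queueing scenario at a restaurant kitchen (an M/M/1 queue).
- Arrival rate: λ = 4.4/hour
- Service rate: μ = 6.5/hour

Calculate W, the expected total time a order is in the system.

First, compute utilization: ρ = λ/μ = 4.4/6.5 = 0.6769
For M/M/1: W = 1/(μ-λ)
W = 1/(6.5-4.4) = 1/2.10
W = 0.4762 hours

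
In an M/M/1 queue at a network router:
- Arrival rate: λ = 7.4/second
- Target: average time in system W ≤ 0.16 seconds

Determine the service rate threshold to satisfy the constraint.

For M/M/1: W = 1/(μ-λ)
Need W ≤ 0.16, so 1/(μ-λ) ≤ 0.16
μ - λ ≥ 1/0.16 = 6.2500
μ ≥ 7.4 + 6.2500 = 13.6500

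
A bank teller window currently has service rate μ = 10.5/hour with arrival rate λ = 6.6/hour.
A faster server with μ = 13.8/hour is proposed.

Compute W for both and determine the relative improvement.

System 1: ρ₁ = 6.6/10.5 = 0.6286, W₁ = 1/(10.5-6.6) = 0.2564
System 2: ρ₂ = 6.6/13.8 = 0.4783, W₂ = 1/(13.8-6.6) = 0.1389
Improvement: (W₁-W₂)/W₁ = (0.2564-0.1389)/0.2564 = 45.83%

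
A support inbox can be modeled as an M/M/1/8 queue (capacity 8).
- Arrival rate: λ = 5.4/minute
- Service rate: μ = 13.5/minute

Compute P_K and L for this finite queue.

ρ = λ/μ = 5.4/13.5 = 0.4000
P₀ = (1-ρ)/(1-ρ^(K+1)) = (1-0.4000)/(1-0.4000^9) = 0.6000/0.9997 = 0.6002
P_K = P₀×ρ^K = 0.60016 × 0.4000^8 = 0.60016 × 0.00065536 = 0.0003933
Blocking probability P_8 = 0.0003933 (0.03933%)
L = ρ[1 - (K+1)ρ^K + Kρ^(K+1)] / [(1-ρ)(1-ρ^(K+1))]
L = 0.4000 × (1 - 9×0.0006554 + 8×0.0002621) / ((1 - 0.4000) × (1 - 0.0002621)) = 0.6643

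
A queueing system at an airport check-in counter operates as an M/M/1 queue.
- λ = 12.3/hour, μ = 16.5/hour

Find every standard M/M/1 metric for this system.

Step 1: ρ = λ/μ = 12.3/16.5 = 0.7455
Step 2: L = λ/(μ-λ) = 12.3/4.20 = 2.9286
Step 3: Lq = λ²/(μ(μ-λ)) = 151.29/(16.5×4.20) = 2.1831
Step 4: W = 1/(μ-λ) = 1/4.20 = 0.2381
Step 5: Wq = λ/(μ(μ-λ)) = 12.3/(16.5×4.20) = 0.1775
Step 6: P(0) = 1-ρ = 0.2545
Verify: L = λW = 12.3×0.2381 = 2.9286 ✔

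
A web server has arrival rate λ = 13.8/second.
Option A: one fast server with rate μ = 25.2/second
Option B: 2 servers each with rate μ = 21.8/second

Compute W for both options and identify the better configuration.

Option A: single server μ = 25.2 (M/M/1)
  ρ_A = 13.8/25.2 = 0.5476
  W_A = 1/(μ-λ) = 1/(25.2-13.8) = 1/11.40 = 0.08772

Option B: 2 servers μ = 21.8 (M/M/2)
  ρ_B = λ/(cμ) = 13.8/(2×21.8) = 0.3165
  Offered load a = λ/μ = cρ = 13.8/21.8 = 0.6330
  P₀ = [ Σₙ₌₀^1 aⁿ/n! + a^2/(2!(1-ρ)) ]⁻¹
  Σ = a^0/0! + a^1/1! = 1.0000 + 0.6330 = 1.6330
  a^2/(2!(1-ρ)) = 0.4007/(2 × 0.6835) = 0.2931
  P₀ = 1/(1.6330 + 0.2931) = 0.5192
  Lq = P₀·a^2·ρ / (2!(1-ρ)²) = 0.51916 × 0.40072 × 0.31651 / (2 × 0.46715) = 0.07048
  Wq_B = Lq/λ = 0.07048/13.8 = 0.005107
  W_B = Wq_B + 1/μ = 0.005107 + 0.04587 = 0.05098

Since W_B = 0.05098 < W_A = 0.08772, Option B (multiple servers) has the shorter time in system.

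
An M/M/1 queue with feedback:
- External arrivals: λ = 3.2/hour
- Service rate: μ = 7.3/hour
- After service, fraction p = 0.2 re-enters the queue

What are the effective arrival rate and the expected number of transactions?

Effective arrival rate: λ_eff = λ/(1-p) = 3.2/(1-0.2) = 3.2/0.80 = 4.0000
ρ = λ_eff/μ = 4.0000/7.3 = 0.54795
L = ρ/(1-ρ) = 0.54795/(1-0.54795) = 1.2121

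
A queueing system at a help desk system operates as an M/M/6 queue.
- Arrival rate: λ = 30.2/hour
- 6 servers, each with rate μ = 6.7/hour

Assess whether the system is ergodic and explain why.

Stability requires ρ = λ/(cμ) < 1
ρ = 30.2/(6 × 6.7) = 30.2/40.20 = 0.7512
Since 0.7512 < 1, the system is STABLE.
The servers are busy 75.12% of the time.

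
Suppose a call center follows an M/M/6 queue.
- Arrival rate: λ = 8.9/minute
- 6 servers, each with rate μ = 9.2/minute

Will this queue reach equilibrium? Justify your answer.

Stability requires ρ = λ/(cμ) < 1
ρ = 8.9/(6 × 9.2) = 8.9/55.20 = 0.1612
Since 0.1612 < 1, the system is STABLE.
The servers are busy 16.12% of the time.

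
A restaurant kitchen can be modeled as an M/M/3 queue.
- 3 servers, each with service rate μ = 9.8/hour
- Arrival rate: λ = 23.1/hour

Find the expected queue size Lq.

Traffic intensity: ρ = λ/(cμ) = 23.1/(3×9.8) = 0.7857
Since ρ = 0.7857 < 1, system is stable.
Offered load a = λ/μ = cρ = 23.1/9.8 = 2.3571
P₀ = [ Σₙ₌₀^2 aⁿ/n! + a^3/(3!(1-ρ)) ]⁻¹
Σ = a^0/0! + a^1/1! + a^2/2! = 1.0000 + 2.3571 + 2.7781 = 6.1352
a^3/(3!(1-ρ)) = 13.0966/(6 × 0.214286) = 10.1862
P₀ = 1/(6.1352 + 10.1862) = 0.06127
Lq = P₀·a^3·ρ / (3!(1-ρ)²) = 0.061269 × 13.0966 × 0.78571 / (6 × 0.045918) = 2.2884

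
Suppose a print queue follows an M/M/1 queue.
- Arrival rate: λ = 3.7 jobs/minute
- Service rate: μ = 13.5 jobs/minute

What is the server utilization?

Server utilization: ρ = λ/μ
ρ = 3.7/13.5 = 0.2741
The server is busy 27.41% of the time.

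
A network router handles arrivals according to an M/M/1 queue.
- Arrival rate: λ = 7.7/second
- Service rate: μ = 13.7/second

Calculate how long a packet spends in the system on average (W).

First, compute utilization: ρ = λ/μ = 7.7/13.7 = 0.5620
For M/M/1: W = 1/(μ-λ)
W = 1/(13.7-7.7) = 1/6.00
W = 0.1667 seconds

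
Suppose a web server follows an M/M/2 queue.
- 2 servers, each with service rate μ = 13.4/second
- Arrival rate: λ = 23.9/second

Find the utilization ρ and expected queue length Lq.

Traffic intensity: ρ = λ/(cμ) = 23.9/(2×13.4) = 0.8918
Since ρ = 0.8918 < 1, system is stable.
Offered load a = λ/μ = cρ = 23.9/13.4 = 1.7836
P₀ = [ Σₙ₌₀^1 aⁿ/n! + a^2/(2!(1-ρ)) ]⁻¹
Σ = a^0/0! + a^1/1! = 1.0000 + 1.7836 = 2.7836
a^2/(2!(1-ρ)) = 3.1812/(2 × 0.10821) = 14.6992
P₀ = 1/(2.7836 + 14.6992) = 0.05720
Lq = P₀·a^2·ρ / (2!(1-ρ)²) = 0.0571992 × 3.18117 × 0.891791 / (2 × 0.0117092) = 6.9292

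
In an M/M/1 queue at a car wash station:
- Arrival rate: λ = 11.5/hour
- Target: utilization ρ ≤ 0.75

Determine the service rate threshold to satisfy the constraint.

ρ = λ/μ, so μ = λ/ρ
μ ≥ 11.5/0.75 = 15.3333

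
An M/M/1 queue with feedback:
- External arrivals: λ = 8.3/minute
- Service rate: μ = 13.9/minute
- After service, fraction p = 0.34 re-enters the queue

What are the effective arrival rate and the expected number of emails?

Effective arrival rate: λ_eff = λ/(1-p) = 8.3/(1-0.34) = 8.3/0.66 = 12.57576
ρ = λ_eff/μ = 12.57576/13.9 = 0.904731
L = ρ/(1-ρ) = 0.904731/(1-0.904731) = 9.4966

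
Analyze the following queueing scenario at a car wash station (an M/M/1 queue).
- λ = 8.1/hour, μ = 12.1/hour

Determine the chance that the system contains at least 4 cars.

ρ = λ/μ = 8.1/12.1 = 0.6694
P(N ≥ n) = ρⁿ
P(N ≥ 4) = 0.6694^4
P(N ≥ 4) = 0.2008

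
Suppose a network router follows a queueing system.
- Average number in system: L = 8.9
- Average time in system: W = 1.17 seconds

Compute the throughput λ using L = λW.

Little's Law: L = λW, so λ = L/W
λ = 8.9/1.17 = 7.6068 packets/second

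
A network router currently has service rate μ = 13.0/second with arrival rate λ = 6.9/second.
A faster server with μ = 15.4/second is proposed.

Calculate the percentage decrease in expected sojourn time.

System 1: ρ₁ = 6.9/13.0 = 0.5308, W₁ = 1/(13.0-6.9) = 0.163934
System 2: ρ₂ = 6.9/15.4 = 0.4481, W₂ = 1/(15.4-6.9) = 0.117647
Improvement: (W₁-W₂)/W₁ = (0.163934-0.117647)/0.163934 = 28.24%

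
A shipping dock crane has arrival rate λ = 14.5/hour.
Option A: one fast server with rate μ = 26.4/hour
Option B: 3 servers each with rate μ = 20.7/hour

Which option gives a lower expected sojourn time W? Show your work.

Option A: single server μ = 26.4 (M/M/1)
  ρ_A = 14.5/26.4 = 0.5492
  W_A = 1/(μ-λ) = 1/(26.4-14.5) = 1/11.90 = 0.08403

Option B: 3 servers μ = 20.7 (M/M/3)
  ρ_B = λ/(cμ) = 14.5/(3×20.7) = 0.2335
  Offered load a = λ/μ = cρ = 14.5/20.7 = 0.7005
  P₀ = [ Σₙ₌₀^2 aⁿ/n! + a^3/(3!(1-ρ)) ]⁻¹
  Σ = a^0/0! + a^1/1! + a^2/2! = 1.0000 + 0.7005 + 0.2453 = 1.9458
  a^3/(3!(1-ρ)) = 0.343711/(6 × 0.766506) = 0.07474
  P₀ = 1/(1.9458 + 0.07474) = 0.4949
  Lq = P₀·a^3·ρ / (3!(1-ρ)²) = 0.4949 × 0.3437 × 0.2335 / (6 × 0.5875) = 0.01127
  Wq_B = Lq/λ = 0.011267/14.5 = 0.0007770
  W_B = Wq_B + 1/μ = 0.0007770 + 0.04831 = 0.04909

Since W_B = 0.04909 < W_A = 0.08403, Option B (multiple servers) has the shorter time in system.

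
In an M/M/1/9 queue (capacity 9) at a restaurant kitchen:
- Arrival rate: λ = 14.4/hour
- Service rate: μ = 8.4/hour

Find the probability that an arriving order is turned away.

ρ = λ/μ = 14.4/8.4 = 1.71429
P₀ = (1-ρ)/(1-ρ^(K+1)) = (1-1.71429)/(1-1.71429^10) = -0.7143/-218.2012 = 0.003274
P_K = P₀×ρ^K = 0.003274 × 1.71429^9 = 0.003274 × 127.8670 = 0.4186
Blocking probability = 41.86%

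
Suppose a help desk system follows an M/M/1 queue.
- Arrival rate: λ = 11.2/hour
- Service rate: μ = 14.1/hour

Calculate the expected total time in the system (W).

First, compute utilization: ρ = λ/μ = 11.2/14.1 = 0.7943
For M/M/1: W = 1/(μ-λ)
W = 1/(14.1-11.2) = 1/2.90
W = 0.3448 hours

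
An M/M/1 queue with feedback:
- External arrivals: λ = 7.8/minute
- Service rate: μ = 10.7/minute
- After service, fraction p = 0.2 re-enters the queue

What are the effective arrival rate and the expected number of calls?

Effective arrival rate: λ_eff = λ/(1-p) = 7.8/(1-0.2) = 7.8/0.80 = 9.7500
ρ = λ_eff/μ = 9.7500/10.7 = 0.911215
L = ρ/(1-ρ) = 0.911215/(1-0.911215) = 10.2632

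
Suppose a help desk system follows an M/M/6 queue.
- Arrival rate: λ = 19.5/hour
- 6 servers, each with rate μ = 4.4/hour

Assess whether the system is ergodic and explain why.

Stability requires ρ = λ/(cμ) < 1
ρ = 19.5/(6 × 4.4) = 19.5/26.40 = 0.7386
Since 0.7386 < 1, the system is STABLE.
The servers are busy 73.86% of the time.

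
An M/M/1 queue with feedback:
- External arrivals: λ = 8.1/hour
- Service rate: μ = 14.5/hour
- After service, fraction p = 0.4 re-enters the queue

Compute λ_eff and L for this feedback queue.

Effective arrival rate: λ_eff = λ/(1-p) = 8.1/(1-0.4) = 8.1/0.60 = 13.5000
ρ = λ_eff/μ = 13.5000/14.5 = 0.9310345
L = ρ/(1-ρ) = 0.9310345/(1-0.9310345) = 13.5000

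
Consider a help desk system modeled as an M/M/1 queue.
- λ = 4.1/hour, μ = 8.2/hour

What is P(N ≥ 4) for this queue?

ρ = λ/μ = 4.1/8.2 = 0.5000
P(N ≥ n) = ρⁿ
P(N ≥ 4) = 0.5000^4
P(N ≥ 4) = 0.06250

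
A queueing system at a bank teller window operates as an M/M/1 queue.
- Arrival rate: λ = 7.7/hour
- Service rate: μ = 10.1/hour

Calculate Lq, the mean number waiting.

ρ = λ/μ = 7.7/10.1 = 0.7624
For M/M/1: Lq = λ²/(μ(μ-λ))
Lq = 59.29/(10.1 × 2.40)
Lq = 2.4460 transactions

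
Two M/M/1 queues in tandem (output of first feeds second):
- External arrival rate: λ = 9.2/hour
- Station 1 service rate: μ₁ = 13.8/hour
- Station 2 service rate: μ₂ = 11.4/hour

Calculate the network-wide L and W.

By Jackson's theorem, each station behaves as independent M/M/1.
Station 1: ρ₁ = 9.2/13.8 = 0.6667, L₁ = ρ₁/(1-ρ₁) = λ/(μ₁-λ) = 9.2/4.60 = 2.0000
Station 2: ρ₂ = 9.2/11.4 = 0.8070, L₂ = ρ₂/(1-ρ₂) = λ/(μ₂-λ) = 9.2/2.20 = 4.1818
Total: L = L₁ + L₂ = 2.0000 + 4.1818 = 6.1818
W = L/λ = 6.1818/9.2 = 0.6719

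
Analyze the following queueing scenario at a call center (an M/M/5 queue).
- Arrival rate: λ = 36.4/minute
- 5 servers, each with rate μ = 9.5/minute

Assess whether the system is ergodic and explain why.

Stability requires ρ = λ/(cμ) < 1
ρ = 36.4/(5 × 9.5) = 36.4/47.50 = 0.7663
Since 0.7663 < 1, the system is STABLE.
The servers are busy 76.63% of the time.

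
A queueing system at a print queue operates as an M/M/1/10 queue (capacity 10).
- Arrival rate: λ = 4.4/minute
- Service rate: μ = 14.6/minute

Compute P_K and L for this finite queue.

ρ = λ/μ = 4.4/14.6 = 0.30137
P₀ = (1-ρ)/(1-ρ^(K+1)) = (1-0.30137)/(1-0.30137^11) = 0.6986/1.0000 = 0.6986
P_K = P₀×ρ^K = 0.69863 × 0.30137^10 = 0.69863 × 0.0000061802 = 0.000004318
Blocking probability P_10 = 0.000004318 (0.0004318%)
L = ρ[1 - (K+1)ρ^K + Kρ^(K+1)] / [(1-ρ)(1-ρ^(K+1))]
L = 0.30137 × (1 - 11×0.000006180 + 10×0.000001863) / ((1 - 0.30137) × (1 - 0.000001863)) = 0.4314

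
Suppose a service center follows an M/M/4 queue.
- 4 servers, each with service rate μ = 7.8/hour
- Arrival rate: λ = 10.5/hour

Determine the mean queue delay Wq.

Traffic intensity: ρ = λ/(cμ) = 10.5/(4×7.8) = 0.3365
Since ρ = 0.3365 < 1, system is stable.
Offered load a = λ/μ = cρ = 10.5/7.8 = 1.3462
P₀ = [ Σₙ₌₀^3 aⁿ/n! + a^4/(4!(1-ρ)) ]⁻¹
Σ = a^0/0! + a^1/1! + a^2/2! + a^3/3! = 1.0000 + 1.3462 + 0.90607 + 0.40657 = 3.6588
a^4/(4!(1-ρ)) = 3.2838/(24 × 0.6635) = 0.2062
P₀ = 1/(3.6588 + 0.2062) = 0.2587
Lq = P₀·a^4·ρ / (4!(1-ρ)²) = 0.25873 × 3.2838 × 0.33654 / (24 × 0.44018) = 0.02707
Wq = Lq/λ = 0.02707/10.5 = 0.002578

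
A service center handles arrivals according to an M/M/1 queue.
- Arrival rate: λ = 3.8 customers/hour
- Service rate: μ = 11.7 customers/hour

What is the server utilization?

Server utilization: ρ = λ/μ
ρ = 3.8/11.7 = 0.3248
The server is busy 32.48% of the time.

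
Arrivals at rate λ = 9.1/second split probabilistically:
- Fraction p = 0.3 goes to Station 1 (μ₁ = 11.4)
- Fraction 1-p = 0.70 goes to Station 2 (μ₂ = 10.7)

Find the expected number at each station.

Effective rates: λ₁ = 9.1×0.3 = 2.73, λ₂ = 9.1×0.70 = 6.37
Station 1: ρ₁ = 2.73/11.4 = 0.2395, L₁ = ρ₁/(1-ρ₁) = 0.2395/(1-0.2395) = 0.3149
Station 2: ρ₂ = 6.37/10.7 = 0.59533, L₂ = ρ₂/(1-ρ₂) = 0.59533/(1-0.59533) = 1.4711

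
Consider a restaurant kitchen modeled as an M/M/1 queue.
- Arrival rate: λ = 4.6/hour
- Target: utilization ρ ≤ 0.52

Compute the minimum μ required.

ρ = λ/μ, so μ = λ/ρ
μ ≥ 4.6/0.52 = 8.8462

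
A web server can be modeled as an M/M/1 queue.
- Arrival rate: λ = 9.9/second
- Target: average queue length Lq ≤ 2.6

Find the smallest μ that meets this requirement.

For M/M/1: Lq = λ²/(μ(μ-λ))
Need Lq ≤ 2.6, i.e. μ(μ-λ) ≥ λ²/2.6
μ² - 9.9μ - 98.01/2.6 ≥ 0  →  μ² - 9.9μ - 37.69615 ≥ 0
Quadratic formula (positive root): μ = [λ + √(λ² + 4×37.69615)]/2
Discriminant: 98.01 + 4×37.69615 = 248.7946, √248.7946 = 15.7732
μ ≥ (9.9 + 15.7732)/2 = 12.8366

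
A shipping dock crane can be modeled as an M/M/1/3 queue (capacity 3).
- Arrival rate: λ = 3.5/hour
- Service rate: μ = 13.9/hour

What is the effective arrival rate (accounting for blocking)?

ρ = λ/μ = 3.5/13.9 = 0.2518
P₀ = (1-ρ)/(1-ρ^(K+1)) = (1-0.2518)/(1-0.2518^4) = 0.7482/0.9960 = 0.7512
P_K = P₀×ρ^K = 0.7512 × 0.2518^3 = 0.7512 × 0.01596 = 0.01199
λ_eff = λ(1-P_K) = 3.5 × (1 - 0.01199) = 3.5 × 0.9880 = 3.4580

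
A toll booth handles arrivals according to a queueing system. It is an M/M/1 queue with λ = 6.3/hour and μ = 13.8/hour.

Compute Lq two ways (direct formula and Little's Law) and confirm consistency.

Method 1 (direct): Lq = λ²/(μ(μ-λ)) = 39.69/(13.8 × 7.50) = 0.3835

Method 2 (Little's Law):
W = 1/(μ-λ) = 1/7.50 = 0.13333
Wq = W - 1/μ = 0.13333 - 0.072464 = 0.06087
Lq = λWq = 6.3 × 0.06087 = 0.3835 ✔ (matches Method 1)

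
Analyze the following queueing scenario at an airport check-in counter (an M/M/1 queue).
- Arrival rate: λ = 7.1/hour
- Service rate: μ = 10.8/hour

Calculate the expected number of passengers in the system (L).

ρ = λ/μ = 7.1/10.8 = 0.6574
For M/M/1: L = λ/(μ-λ)
L = 7.1/(10.8-7.1) = 7.1/3.70
L = 1.9189 passengers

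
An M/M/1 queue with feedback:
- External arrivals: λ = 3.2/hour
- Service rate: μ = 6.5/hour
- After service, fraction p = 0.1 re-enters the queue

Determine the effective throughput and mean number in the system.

Effective arrival rate: λ_eff = λ/(1-p) = 3.2/(1-0.1) = 3.2/0.90 = 3.5556
ρ = λ_eff/μ = 3.5556/6.5 = 0.5470
L = ρ/(1-ρ) = 0.5470/(1-0.5470) = 1.2075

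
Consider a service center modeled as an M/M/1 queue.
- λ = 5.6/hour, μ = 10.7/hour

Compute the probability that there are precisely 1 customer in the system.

ρ = λ/μ = 5.6/10.7 = 0.5234
P(n) = (1-ρ)ρⁿ
P(1) = (1-0.5234) × 0.5234^1
P(1) = 0.4766 × 0.5234
P(1) = 0.2495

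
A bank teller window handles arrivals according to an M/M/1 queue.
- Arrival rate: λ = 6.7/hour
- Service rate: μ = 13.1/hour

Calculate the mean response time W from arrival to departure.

First, compute utilization: ρ = λ/μ = 6.7/13.1 = 0.5115
For M/M/1: W = 1/(μ-λ)
W = 1/(13.1-6.7) = 1/6.40
W = 0.1562 hours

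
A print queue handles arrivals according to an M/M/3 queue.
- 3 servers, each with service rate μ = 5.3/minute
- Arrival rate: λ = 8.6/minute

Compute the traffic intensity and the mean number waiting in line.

Traffic intensity: ρ = λ/(cμ) = 8.6/(3×5.3) = 0.5409
Since ρ = 0.5409 < 1, system is stable.
Offered load a = λ/μ = cρ = 8.6/5.3 = 1.6226
P₀ = [ Σₙ₌₀^2 aⁿ/n! + a^3/(3!(1-ρ)) ]⁻¹
Σ = a^0/0! + a^1/1! + a^2/2! = 1.0000 + 1.6226 + 1.3165 = 3.9391
a^3/(3!(1-ρ)) = 4.2724/(6 × 0.45912) = 1.5509
P₀ = 1/(3.9391 + 1.5509) = 0.1821
Lq = P₀·a^3·ρ / (3!(1-ρ)²) = 0.18215 × 4.2724 × 0.54088 / (6 × 0.21079) = 0.3328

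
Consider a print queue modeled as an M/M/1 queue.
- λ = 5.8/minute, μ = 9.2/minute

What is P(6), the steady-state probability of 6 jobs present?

ρ = λ/μ = 5.8/9.2 = 0.6304
P(n) = (1-ρ)ρⁿ
P(6) = (1-0.6304) × 0.6304^6
P(6) = 0.3696 × 0.06276
P(6) = 0.02320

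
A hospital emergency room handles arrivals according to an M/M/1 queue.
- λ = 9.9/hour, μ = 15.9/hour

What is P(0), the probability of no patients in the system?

ρ = λ/μ = 9.9/15.9 = 0.6226
P(0) = 1 - ρ = 1 - 0.6226 = 0.3774
The server is idle 37.74% of the time.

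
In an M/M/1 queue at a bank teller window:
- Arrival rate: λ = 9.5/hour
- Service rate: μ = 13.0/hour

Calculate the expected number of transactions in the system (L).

ρ = λ/μ = 9.5/13.0 = 0.7308
For M/M/1: L = λ/(μ-λ)
L = 9.5/(13.0-9.5) = 9.5/3.50
L = 2.7143 transactions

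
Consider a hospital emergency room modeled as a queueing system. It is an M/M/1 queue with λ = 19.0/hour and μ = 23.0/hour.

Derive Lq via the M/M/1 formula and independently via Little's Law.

Method 1 (direct): Lq = λ²/(μ(μ-λ)) = 361.00/(23.0 × 4.00) = 3.9239

Method 2 (Little's Law):
W = 1/(μ-λ) = 1/4.00 = 0.2500
Wq = W - 1/μ = 0.2500 - 0.04348 = 0.20652
Lq = λWq = 19.0 × 0.20652 = 3.9239 ✔ (matches Method 1)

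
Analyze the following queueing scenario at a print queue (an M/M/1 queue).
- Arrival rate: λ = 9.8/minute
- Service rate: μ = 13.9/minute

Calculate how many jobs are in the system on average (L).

ρ = λ/μ = 9.8/13.9 = 0.7050
For M/M/1: L = λ/(μ-λ)
L = 9.8/(13.9-9.8) = 9.8/4.10
L = 2.3902 jobs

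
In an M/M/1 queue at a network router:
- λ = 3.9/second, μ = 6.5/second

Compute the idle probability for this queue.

ρ = λ/μ = 3.9/6.5 = 0.6000
P(0) = 1 - ρ = 1 - 0.6000 = 0.4000
The server is idle 40.00% of the time.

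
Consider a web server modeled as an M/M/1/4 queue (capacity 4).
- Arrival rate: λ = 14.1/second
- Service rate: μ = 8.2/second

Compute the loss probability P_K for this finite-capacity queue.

ρ = λ/μ = 14.1/8.2 = 1.7195
P₀ = (1-ρ)/(1-ρ^(K+1)) = (1-1.7195)/(1-1.7195^5) = -0.7195/-14.0318 = 0.05128
P_K = P₀×ρ^K = 0.05128 × 1.7195^4 = 0.05128 × 8.7420 = 0.4483
Blocking probability = 44.83%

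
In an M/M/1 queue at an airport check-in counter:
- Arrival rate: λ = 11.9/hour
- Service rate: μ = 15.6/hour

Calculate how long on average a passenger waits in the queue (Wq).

First, compute utilization: ρ = λ/μ = 11.9/15.6 = 0.7628
For M/M/1: Wq = λ/(μ(μ-λ))
Wq = 11.9/(15.6 × (15.6-11.9))
Wq = 11.9/(15.6 × 3.70)
Wq = 0.2062 hours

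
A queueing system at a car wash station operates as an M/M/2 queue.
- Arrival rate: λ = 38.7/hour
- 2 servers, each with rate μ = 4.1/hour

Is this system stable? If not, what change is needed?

Stability requires ρ = λ/(cμ) < 1
ρ = 38.7/(2 × 4.1) = 38.7/8.20 = 4.7195
Since 4.7195 ≥ 1, the system is UNSTABLE.
Need c > λ/μ = 38.7/4.1 = 9.44.
Minimum servers needed: c = 10.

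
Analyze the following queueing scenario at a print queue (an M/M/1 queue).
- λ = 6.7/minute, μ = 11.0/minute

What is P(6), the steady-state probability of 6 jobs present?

ρ = λ/μ = 6.7/11.0 = 0.6091
P(n) = (1-ρ)ρⁿ
P(6) = (1-0.6091) × 0.6091^6
P(6) = 0.3909 × 0.05107
P(6) = 0.01996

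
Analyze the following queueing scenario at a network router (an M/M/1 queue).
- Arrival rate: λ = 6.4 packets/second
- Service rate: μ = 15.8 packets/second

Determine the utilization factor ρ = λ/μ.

Server utilization: ρ = λ/μ
ρ = 6.4/15.8 = 0.4051
The server is busy 40.51% of the time.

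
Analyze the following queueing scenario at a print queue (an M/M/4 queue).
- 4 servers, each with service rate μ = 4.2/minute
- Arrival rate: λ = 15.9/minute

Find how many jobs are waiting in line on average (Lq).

Traffic intensity: ρ = λ/(cμ) = 15.9/(4×4.2) = 0.9464
Since ρ = 0.9464 < 1, system is stable.
Offered load a = λ/μ = cρ = 15.9/4.2 = 3.7857
P₀ = [ Σₙ₌₀^3 aⁿ/n! + a^4/(4!(1-ρ)) ]⁻¹
Σ = a^0/0! + a^1/1! + a^2/2! + a^3/3! = 1.0000 + 3.7857 + 7.1658 + 9.0426 = 20.9941
a^4/(4!(1-ρ)) = 205.3957/(24 × 0.05357143) = 159.7522
P₀ = 1/(20.9941 + 159.7522) = 0.005533
Lq = P₀·a^4·ρ / (4!(1-ρ)²) = 0.0055326 × 205.3957 × 0.94643 / (24 × 0.0028699) = 15.6146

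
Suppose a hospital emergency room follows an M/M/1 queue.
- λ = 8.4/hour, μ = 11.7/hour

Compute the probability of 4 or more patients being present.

ρ = λ/μ = 8.4/11.7 = 0.71795
P(N ≥ n) = ρⁿ
P(N ≥ 4) = 0.71795^4
P(N ≥ 4) = 0.2657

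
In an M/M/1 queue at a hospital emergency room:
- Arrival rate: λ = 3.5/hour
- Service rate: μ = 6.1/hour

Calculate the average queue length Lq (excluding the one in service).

ρ = λ/μ = 3.5/6.1 = 0.5738
For M/M/1: Lq = λ²/(μ(μ-λ))
Lq = 12.25/(6.1 × 2.60)
Lq = 0.7724 patients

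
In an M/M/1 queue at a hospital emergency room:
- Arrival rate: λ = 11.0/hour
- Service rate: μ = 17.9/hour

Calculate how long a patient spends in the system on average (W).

First, compute utilization: ρ = λ/μ = 11.0/17.9 = 0.6145
For M/M/1: W = 1/(μ-λ)
W = 1/(17.9-11.0) = 1/6.90
W = 0.1449 hours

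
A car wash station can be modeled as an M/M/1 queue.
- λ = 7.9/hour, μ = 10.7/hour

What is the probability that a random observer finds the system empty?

ρ = λ/μ = 7.9/10.7 = 0.7383
P(0) = 1 - ρ = 1 - 0.7383 = 0.2617
The server is idle 26.17% of the time.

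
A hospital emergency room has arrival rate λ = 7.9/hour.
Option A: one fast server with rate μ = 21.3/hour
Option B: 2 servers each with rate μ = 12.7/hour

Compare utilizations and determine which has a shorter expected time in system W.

Option A: single server μ = 21.3 (M/M/1)
  ρ_A = 7.9/21.3 = 0.3709
  W_A = 1/(μ-λ) = 1/(21.3-7.9) = 1/13.40 = 0.07463

Option B: 2 servers μ = 12.7 (M/M/2)
  ρ_B = λ/(cμ) = 7.9/(2×12.7) = 0.3110
  Offered load a = λ/μ = cρ = 7.9/12.7 = 0.6220
  P₀ = [ Σₙ₌₀^1 aⁿ/n! + a^2/(2!(1-ρ)) ]⁻¹
  Σ = a^0/0! + a^1/1! = 1.0000 + 0.6220 = 1.6220
  a^2/(2!(1-ρ)) = 0.3869/(2 × 0.6890) = 0.2808
  P₀ = 1/(1.6220 + 0.2808) = 0.5255
  Lq = P₀·a^2·ρ / (2!(1-ρ)²) = 0.52553 × 0.38694 × 0.31102 / (2 × 0.47469) = 0.06662
  Wq_B = Lq/λ = 0.06662/7.9 = 0.008433
  W_B = Wq_B + 1/μ = 0.008433 + 0.07874 = 0.08717

Since W_A = 0.07463 < W_B = 0.08717, Option A (single fast server) has the shorter time in system.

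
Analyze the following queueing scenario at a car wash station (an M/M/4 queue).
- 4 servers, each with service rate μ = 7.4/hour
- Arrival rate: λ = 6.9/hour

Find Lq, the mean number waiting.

Traffic intensity: ρ = λ/(cμ) = 6.9/(4×7.4) = 0.2331
Since ρ = 0.2331 < 1, system is stable.
Offered load a = λ/μ = cρ = 6.9/7.4 = 0.9324
P₀ = [ Σₙ₌₀^3 aⁿ/n! + a^4/(4!(1-ρ)) ]⁻¹
Σ = a^0/0! + a^1/1! + a^2/2! + a^3/3! = 1.0000 + 0.93243 + 0.43472 + 0.13511 = 2.5023
a^4/(4!(1-ρ)) = 0.7559/(24 × 0.7669) = 0.04107
P₀ = 1/(2.5023 + 0.04107) = 0.3932
Lq = P₀·a^4·ρ / (4!(1-ρ)²) = 0.393185 × 0.755909 × 0.233108 / (24 × 0.588123) = 0.004908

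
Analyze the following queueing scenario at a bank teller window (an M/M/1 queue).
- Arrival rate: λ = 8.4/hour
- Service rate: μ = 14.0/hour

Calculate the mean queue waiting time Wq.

First, compute utilization: ρ = λ/μ = 8.4/14.0 = 0.6000
For M/M/1: Wq = λ/(μ(μ-λ))
Wq = 8.4/(14.0 × (14.0-8.4))
Wq = 8.4/(14.0 × 5.60)
Wq = 0.1071 hours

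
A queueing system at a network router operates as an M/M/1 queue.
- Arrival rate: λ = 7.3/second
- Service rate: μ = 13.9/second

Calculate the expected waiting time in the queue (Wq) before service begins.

First, compute utilization: ρ = λ/μ = 7.3/13.9 = 0.5252
For M/M/1: Wq = λ/(μ(μ-λ))
Wq = 7.3/(13.9 × (13.9-7.3))
Wq = 7.3/(13.9 × 6.60)
Wq = 0.07957 seconds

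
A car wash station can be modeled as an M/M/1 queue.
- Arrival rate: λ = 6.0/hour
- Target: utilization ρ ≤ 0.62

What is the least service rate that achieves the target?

ρ = λ/μ, so μ = λ/ρ
μ ≥ 6.0/0.62 = 9.6774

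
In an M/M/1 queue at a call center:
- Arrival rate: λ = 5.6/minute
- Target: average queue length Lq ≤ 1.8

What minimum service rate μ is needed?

For M/M/1: Lq = λ²/(μ(μ-λ))
Need Lq ≤ 1.8, i.e. μ(μ-λ) ≥ λ²/1.8
μ² - 5.6μ - 31.36/1.8 ≥ 0  →  μ² - 5.6μ - 17.42222 ≥ 0
Quadratic formula (positive root): μ = [λ + √(λ² + 4×17.42222)]/2
Discriminant: 31.36 + 4×17.42222 = 101.0489, √101.0489 = 10.0523
μ ≥ (5.6 + 10.0523)/2 = 7.8262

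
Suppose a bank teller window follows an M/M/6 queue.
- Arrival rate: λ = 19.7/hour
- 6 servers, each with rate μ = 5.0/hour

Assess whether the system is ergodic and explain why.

Stability requires ρ = λ/(cμ) < 1
ρ = 19.7/(6 × 5.0) = 19.7/30.00 = 0.6567
Since 0.6567 < 1, the system is STABLE.
The servers are busy 65.67% of the time.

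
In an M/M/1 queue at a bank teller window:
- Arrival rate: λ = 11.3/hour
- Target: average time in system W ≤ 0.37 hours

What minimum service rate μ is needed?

For M/M/1: W = 1/(μ-λ)
Need W ≤ 0.37, so 1/(μ-λ) ≤ 0.37
μ - λ ≥ 1/0.37 = 2.7027
μ ≥ 11.3 + 2.7027 = 14.0027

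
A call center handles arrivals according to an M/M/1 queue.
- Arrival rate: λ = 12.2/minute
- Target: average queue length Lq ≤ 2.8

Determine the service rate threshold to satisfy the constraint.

For M/M/1: Lq = λ²/(μ(μ-λ))
Need Lq ≤ 2.8, i.e. μ(μ-λ) ≥ λ²/2.8
μ² - 12.2μ - 148.84/2.8 ≥ 0  →  μ² - 12.2μ - 53.15714 ≥ 0
Quadratic formula (positive root): μ = [λ + √(λ² + 4×53.15714)]/2
Discriminant: 148.84 + 4×53.15714 = 361.4686, √361.4686 = 19.01233
μ ≥ (12.2 + 19.01233)/2 = 15.6062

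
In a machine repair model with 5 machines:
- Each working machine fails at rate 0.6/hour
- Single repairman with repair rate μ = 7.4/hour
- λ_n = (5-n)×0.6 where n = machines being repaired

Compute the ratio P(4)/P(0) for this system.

P(4)/P(0) = ∏_{i=0}^{4-1} λ_i/μ_{i+1}
= (5-0)×0.6/7.4 × (5-1)×0.6/7.4 × (5-2)×0.6/7.4 × (5-3)×0.6/7.4
= 0.005186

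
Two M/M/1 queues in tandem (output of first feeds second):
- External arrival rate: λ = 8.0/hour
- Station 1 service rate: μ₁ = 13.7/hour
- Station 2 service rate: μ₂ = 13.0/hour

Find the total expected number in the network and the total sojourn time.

By Jackson's theorem, each station behaves as independent M/M/1.
Station 1: ρ₁ = 8.0/13.7 = 0.5839, L₁ = ρ₁/(1-ρ₁) = λ/(μ₁-λ) = 8.0/5.70 = 1.4035
Station 2: ρ₂ = 8.0/13.0 = 0.6154, L₂ = ρ₂/(1-ρ₂) = λ/(μ₂-λ) = 8.0/5.00 = 1.6000
Total: L = L₁ + L₂ = 1.4035 + 1.6000 = 3.0035
W = L/λ = 3.0035/8.0 = 0.3754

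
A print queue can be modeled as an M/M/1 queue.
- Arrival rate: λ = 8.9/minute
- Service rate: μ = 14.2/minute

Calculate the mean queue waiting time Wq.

First, compute utilization: ρ = λ/μ = 8.9/14.2 = 0.6268
For M/M/1: Wq = λ/(μ(μ-λ))
Wq = 8.9/(14.2 × (14.2-8.9))
Wq = 8.9/(14.2 × 5.30)
Wq = 0.1183 minutes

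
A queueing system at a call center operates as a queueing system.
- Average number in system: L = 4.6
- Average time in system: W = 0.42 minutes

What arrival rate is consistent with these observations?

Little's Law: L = λW, so λ = L/W
λ = 4.6/0.42 = 10.9524 calls/minute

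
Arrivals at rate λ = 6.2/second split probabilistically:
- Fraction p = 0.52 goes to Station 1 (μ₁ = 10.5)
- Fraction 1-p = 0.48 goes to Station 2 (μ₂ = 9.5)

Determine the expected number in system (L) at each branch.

Effective rates: λ₁ = 6.2×0.52 = 3.224, λ₂ = 6.2×0.48 = 2.976
Station 1: ρ₁ = 3.224/10.5 = 0.30705, L₁ = ρ₁/(1-ρ₁) = 0.30705/(1-0.30705) = 0.4431
Station 2: ρ₂ = 2.976/9.5 = 0.3133, L₂ = ρ₂/(1-ρ₂) = 0.3133/(1-0.3133) = 0.4562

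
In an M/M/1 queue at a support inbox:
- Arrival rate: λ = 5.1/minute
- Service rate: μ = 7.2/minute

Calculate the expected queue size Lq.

ρ = λ/μ = 5.1/7.2 = 0.7083
For M/M/1: Lq = λ²/(μ(μ-λ))
Lq = 26.01/(7.2 × 2.10)
Lq = 1.7202 emails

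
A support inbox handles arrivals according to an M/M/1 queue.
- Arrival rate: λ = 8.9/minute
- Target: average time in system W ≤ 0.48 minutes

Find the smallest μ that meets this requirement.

For M/M/1: W = 1/(μ-λ)
Need W ≤ 0.48, so 1/(μ-λ) ≤ 0.48
μ - λ ≥ 1/0.48 = 2.0833
μ ≥ 8.9 + 2.0833 = 10.9833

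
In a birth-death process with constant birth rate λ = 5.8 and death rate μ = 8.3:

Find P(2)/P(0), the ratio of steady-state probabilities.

For constant rates: P(n)/P(0) = (λ/μ)^n
P(2)/P(0) = (5.8/8.3)^2 = 0.6988^2 = 0.4883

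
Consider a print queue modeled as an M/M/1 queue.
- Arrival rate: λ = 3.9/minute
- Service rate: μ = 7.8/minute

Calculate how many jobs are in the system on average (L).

ρ = λ/μ = 3.9/7.8 = 0.5000
For M/M/1: L = λ/(μ-λ)
L = 3.9/(7.8-3.9) = 3.9/3.90
L = 1.0000 jobs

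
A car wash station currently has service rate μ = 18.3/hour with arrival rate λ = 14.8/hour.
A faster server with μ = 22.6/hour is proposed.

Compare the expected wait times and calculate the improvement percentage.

System 1: ρ₁ = 14.8/18.3 = 0.8087, W₁ = 1/(18.3-14.8) = 0.2857
System 2: ρ₂ = 14.8/22.6 = 0.6549, W₂ = 1/(22.6-14.8) = 0.1282
Improvement: (W₁-W₂)/W₁ = (0.2857-0.1282)/0.2857 = 55.13%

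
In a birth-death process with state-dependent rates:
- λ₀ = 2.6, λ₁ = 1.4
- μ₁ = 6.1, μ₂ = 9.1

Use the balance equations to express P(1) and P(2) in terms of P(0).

Balance equations:
State 0: λ₀P₀ = μ₁P₁ → P₁ = (λ₀/μ₁)P₀ = (2.6/6.1)P₀ = 0.4262P₀
State 1: P₂ = (λ₀λ₁)/(μ₁μ₂)P₀ = (2.6×1.4)/(6.1×9.1)P₀ = 0.06557P₀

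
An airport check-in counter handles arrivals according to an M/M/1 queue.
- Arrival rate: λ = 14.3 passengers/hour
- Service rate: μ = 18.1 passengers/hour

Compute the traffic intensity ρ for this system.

Server utilization: ρ = λ/μ
ρ = 14.3/18.1 = 0.7901
The server is busy 79.01% of the time.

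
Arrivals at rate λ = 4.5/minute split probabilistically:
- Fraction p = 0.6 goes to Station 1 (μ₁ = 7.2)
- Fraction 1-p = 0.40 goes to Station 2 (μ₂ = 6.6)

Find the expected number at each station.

Effective rates: λ₁ = 4.5×0.6 = 2.7, λ₂ = 4.5×0.40 = 1.8
Station 1: ρ₁ = 2.7/7.2 = 0.3750, L₁ = ρ₁/(1-ρ₁) = 0.3750/(1-0.3750) = 0.6000
Station 2: ρ₂ = 1.8/6.6 = 0.27273, L₂ = ρ₂/(1-ρ₂) = 0.27273/(1-0.27273) = 0.3750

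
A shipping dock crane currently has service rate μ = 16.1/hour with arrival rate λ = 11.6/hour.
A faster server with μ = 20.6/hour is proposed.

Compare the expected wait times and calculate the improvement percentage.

System 1: ρ₁ = 11.6/16.1 = 0.7205, W₁ = 1/(16.1-11.6) = 0.2222
System 2: ρ₂ = 11.6/20.6 = 0.5631, W₂ = 1/(20.6-11.6) = 0.1111
Improvement: (W₁-W₂)/W₁ = (0.2222-0.1111)/0.2222 = 50.00%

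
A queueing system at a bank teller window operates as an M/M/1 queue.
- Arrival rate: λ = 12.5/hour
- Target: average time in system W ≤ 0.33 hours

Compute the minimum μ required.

For M/M/1: W = 1/(μ-λ)
Need W ≤ 0.33, so 1/(μ-λ) ≤ 0.33
μ - λ ≥ 1/0.33 = 3.0303
μ ≥ 12.5 + 3.0303 = 15.5303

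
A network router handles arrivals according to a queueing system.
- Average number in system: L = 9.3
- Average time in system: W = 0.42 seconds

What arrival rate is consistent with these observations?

Little's Law: L = λW, so λ = L/W
λ = 9.3/0.42 = 22.1429 packets/second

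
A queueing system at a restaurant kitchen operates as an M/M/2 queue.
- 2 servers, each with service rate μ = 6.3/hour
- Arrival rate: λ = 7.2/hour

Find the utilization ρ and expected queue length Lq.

Traffic intensity: ρ = λ/(cμ) = 7.2/(2×6.3) = 0.5714
Since ρ = 0.5714 < 1, system is stable.
Offered load a = λ/μ = cρ = 7.2/6.3 = 1.1429
P₀ = [ Σₙ₌₀^1 aⁿ/n! + a^2/(2!(1-ρ)) ]⁻¹
Σ = a^0/0! + a^1/1! = 1.0000 + 1.1429 = 2.1429
a^2/(2!(1-ρ)) = 1.3061/(2 × 0.42857) = 1.5238
P₀ = 1/(2.1429 + 1.5238) = 0.2727
Lq = P₀·a^2·ρ / (2!(1-ρ)²) = 0.27273 × 1.3061 × 0.57143 / (2 × 0.18367) = 0.5541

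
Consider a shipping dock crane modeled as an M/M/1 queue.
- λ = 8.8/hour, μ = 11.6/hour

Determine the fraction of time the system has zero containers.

ρ = λ/μ = 8.8/11.6 = 0.7586
P(0) = 1 - ρ = 1 - 0.7586 = 0.2414
The server is idle 24.14% of the time.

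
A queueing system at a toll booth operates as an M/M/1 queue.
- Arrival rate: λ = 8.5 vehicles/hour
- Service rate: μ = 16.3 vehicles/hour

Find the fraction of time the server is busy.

Server utilization: ρ = λ/μ
ρ = 8.5/16.3 = 0.5215
The server is busy 52.15% of the time.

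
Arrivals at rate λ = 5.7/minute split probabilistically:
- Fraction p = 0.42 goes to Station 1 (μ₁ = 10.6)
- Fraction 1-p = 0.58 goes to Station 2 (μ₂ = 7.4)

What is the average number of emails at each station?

Effective rates: λ₁ = 5.7×0.42 = 2.394, λ₂ = 5.7×0.58 = 3.306
Station 1: ρ₁ = 2.394/10.6 = 0.2258, L₁ = ρ₁/(1-ρ₁) = 0.2258/(1-0.2258) = 0.2917
Station 2: ρ₂ = 3.306/7.4 = 0.44676, L₂ = ρ₂/(1-ρ₂) = 0.44676/(1-0.44676) = 0.8075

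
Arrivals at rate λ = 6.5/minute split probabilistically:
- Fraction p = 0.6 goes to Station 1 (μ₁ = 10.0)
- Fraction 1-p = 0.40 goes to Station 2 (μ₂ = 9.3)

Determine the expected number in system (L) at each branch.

Effective rates: λ₁ = 6.5×0.6 = 3.9, λ₂ = 6.5×0.40 = 2.6
Station 1: ρ₁ = 3.9/10.0 = 0.3900, L₁ = ρ₁/(1-ρ₁) = 0.3900/(1-0.3900) = 0.6393
Station 2: ρ₂ = 2.6/9.3 = 0.2796, L₂ = ρ₂/(1-ρ₂) = 0.2796/(1-0.2796) = 0.3881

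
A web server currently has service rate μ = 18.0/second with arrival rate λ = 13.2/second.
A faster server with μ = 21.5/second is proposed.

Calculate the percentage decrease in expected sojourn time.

System 1: ρ₁ = 13.2/18.0 = 0.7333, W₁ = 1/(18.0-13.2) = 0.20833
System 2: ρ₂ = 13.2/21.5 = 0.6140, W₂ = 1/(21.5-13.2) = 0.12048
Improvement: (W₁-W₂)/W₁ = (0.20833-0.12048)/0.20833 = 42.17%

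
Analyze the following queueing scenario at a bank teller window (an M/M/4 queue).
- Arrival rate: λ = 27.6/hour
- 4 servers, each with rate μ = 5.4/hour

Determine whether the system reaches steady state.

Stability requires ρ = λ/(cμ) < 1
ρ = 27.6/(4 × 5.4) = 27.6/21.60 = 1.2778
Since 1.2778 ≥ 1, the system is UNSTABLE.
Need c > λ/μ = 27.6/5.4 = 5.11.
Minimum servers needed: c = 6.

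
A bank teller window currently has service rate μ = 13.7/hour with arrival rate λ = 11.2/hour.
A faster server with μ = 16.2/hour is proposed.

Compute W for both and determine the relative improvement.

System 1: ρ₁ = 11.2/13.7 = 0.8175, W₁ = 1/(13.7-11.2) = 0.4000
System 2: ρ₂ = 11.2/16.2 = 0.6914, W₂ = 1/(16.2-11.2) = 0.2000
Improvement: (W₁-W₂)/W₁ = (0.4000-0.2000)/0.4000 = 50.00%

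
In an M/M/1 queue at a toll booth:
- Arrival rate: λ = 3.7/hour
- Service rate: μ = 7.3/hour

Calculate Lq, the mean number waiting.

ρ = λ/μ = 3.7/7.3 = 0.5068
For M/M/1: Lq = λ²/(μ(μ-λ))
Lq = 13.69/(7.3 × 3.60)
Lq = 0.5209 vehicles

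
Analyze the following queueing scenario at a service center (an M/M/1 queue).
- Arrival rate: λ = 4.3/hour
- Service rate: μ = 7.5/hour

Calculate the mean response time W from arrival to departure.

First, compute utilization: ρ = λ/μ = 4.3/7.5 = 0.5733
For M/M/1: W = 1/(μ-λ)
W = 1/(7.5-4.3) = 1/3.20
W = 0.3125 hours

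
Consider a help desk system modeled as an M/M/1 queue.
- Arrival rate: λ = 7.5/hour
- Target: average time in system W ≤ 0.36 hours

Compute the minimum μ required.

For M/M/1: W = 1/(μ-λ)
Need W ≤ 0.36, so 1/(μ-λ) ≤ 0.36
μ - λ ≥ 1/0.36 = 2.7778
μ ≥ 7.5 + 2.7778 = 10.2778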